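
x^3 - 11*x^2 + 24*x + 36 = (x - 6)^2*(x + 1)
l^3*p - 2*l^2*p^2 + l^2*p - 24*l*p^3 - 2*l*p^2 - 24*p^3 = (l - 6*p)*(l + 4*p)*(l*p + p)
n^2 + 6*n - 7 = (n - 1)*(n + 7)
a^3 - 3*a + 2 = (a - 1)^2*(a + 2)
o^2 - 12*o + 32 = (o - 8)*(o - 4)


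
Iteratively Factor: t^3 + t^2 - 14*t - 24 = (t + 3)*(t^2 - 2*t - 8) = (t + 2)*(t + 3)*(t - 4)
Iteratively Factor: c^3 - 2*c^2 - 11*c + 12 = (c - 1)*(c^2 - c - 12) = (c - 1)*(c + 3)*(c - 4)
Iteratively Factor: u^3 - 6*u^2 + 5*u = (u)*(u^2 - 6*u + 5) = u*(u - 1)*(u - 5)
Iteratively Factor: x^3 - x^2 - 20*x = (x + 4)*(x^2 - 5*x) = (x - 5)*(x + 4)*(x)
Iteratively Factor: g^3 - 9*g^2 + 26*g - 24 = (g - 3)*(g^2 - 6*g + 8) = (g - 4)*(g - 3)*(g - 2)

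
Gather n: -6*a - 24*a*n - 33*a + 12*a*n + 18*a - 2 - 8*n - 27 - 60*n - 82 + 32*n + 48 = -21*a + n*(-12*a - 36) - 63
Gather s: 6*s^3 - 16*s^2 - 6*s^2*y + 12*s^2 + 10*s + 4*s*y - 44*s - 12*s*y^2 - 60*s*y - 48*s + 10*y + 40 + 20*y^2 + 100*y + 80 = 6*s^3 + s^2*(-6*y - 4) + s*(-12*y^2 - 56*y - 82) + 20*y^2 + 110*y + 120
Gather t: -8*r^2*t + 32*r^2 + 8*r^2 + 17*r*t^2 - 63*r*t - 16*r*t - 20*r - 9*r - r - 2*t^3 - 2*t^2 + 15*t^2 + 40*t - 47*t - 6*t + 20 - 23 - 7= 40*r^2 - 30*r - 2*t^3 + t^2*(17*r + 13) + t*(-8*r^2 - 79*r - 13) - 10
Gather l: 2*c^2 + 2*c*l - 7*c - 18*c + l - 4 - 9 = 2*c^2 - 25*c + l*(2*c + 1) - 13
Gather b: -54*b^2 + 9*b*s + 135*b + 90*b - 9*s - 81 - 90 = -54*b^2 + b*(9*s + 225) - 9*s - 171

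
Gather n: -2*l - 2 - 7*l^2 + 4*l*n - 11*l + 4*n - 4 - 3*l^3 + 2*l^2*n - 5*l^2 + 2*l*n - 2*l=-3*l^3 - 12*l^2 - 15*l + n*(2*l^2 + 6*l + 4) - 6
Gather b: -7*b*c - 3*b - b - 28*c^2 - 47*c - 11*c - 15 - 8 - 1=b*(-7*c - 4) - 28*c^2 - 58*c - 24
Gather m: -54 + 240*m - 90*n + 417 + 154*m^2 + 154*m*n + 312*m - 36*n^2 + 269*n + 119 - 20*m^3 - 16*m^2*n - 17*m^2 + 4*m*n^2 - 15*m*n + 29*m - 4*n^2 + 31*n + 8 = -20*m^3 + m^2*(137 - 16*n) + m*(4*n^2 + 139*n + 581) - 40*n^2 + 210*n + 490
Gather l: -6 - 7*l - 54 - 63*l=-70*l - 60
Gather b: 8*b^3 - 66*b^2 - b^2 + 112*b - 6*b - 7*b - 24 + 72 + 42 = 8*b^3 - 67*b^2 + 99*b + 90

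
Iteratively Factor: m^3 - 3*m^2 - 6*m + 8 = (m - 1)*(m^2 - 2*m - 8) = (m - 4)*(m - 1)*(m + 2)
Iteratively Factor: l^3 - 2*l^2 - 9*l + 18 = (l - 2)*(l^2 - 9) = (l - 3)*(l - 2)*(l + 3)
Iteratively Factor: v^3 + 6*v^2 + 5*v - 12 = (v + 4)*(v^2 + 2*v - 3) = (v + 3)*(v + 4)*(v - 1)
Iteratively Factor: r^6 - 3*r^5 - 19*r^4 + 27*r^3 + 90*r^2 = (r - 5)*(r^5 + 2*r^4 - 9*r^3 - 18*r^2) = (r - 5)*(r + 2)*(r^4 - 9*r^2) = (r - 5)*(r + 2)*(r + 3)*(r^3 - 3*r^2) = r*(r - 5)*(r + 2)*(r + 3)*(r^2 - 3*r) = r^2*(r - 5)*(r + 2)*(r + 3)*(r - 3)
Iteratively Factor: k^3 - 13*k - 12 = (k + 3)*(k^2 - 3*k - 4) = (k + 1)*(k + 3)*(k - 4)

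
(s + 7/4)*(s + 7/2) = s^2 + 21*s/4 + 49/8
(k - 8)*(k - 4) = k^2 - 12*k + 32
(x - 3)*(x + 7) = x^2 + 4*x - 21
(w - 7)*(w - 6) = w^2 - 13*w + 42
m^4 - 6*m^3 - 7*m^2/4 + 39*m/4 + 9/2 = (m - 6)*(m - 3/2)*(m + 1/2)*(m + 1)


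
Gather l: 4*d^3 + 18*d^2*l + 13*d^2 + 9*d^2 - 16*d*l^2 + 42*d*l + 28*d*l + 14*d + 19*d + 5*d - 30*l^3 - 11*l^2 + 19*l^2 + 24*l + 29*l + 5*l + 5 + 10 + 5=4*d^3 + 22*d^2 + 38*d - 30*l^3 + l^2*(8 - 16*d) + l*(18*d^2 + 70*d + 58) + 20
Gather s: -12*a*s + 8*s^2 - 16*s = 8*s^2 + s*(-12*a - 16)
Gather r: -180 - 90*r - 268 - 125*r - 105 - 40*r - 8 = -255*r - 561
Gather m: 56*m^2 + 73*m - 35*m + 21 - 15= 56*m^2 + 38*m + 6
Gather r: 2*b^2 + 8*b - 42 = 2*b^2 + 8*b - 42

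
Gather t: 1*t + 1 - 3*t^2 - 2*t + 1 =-3*t^2 - t + 2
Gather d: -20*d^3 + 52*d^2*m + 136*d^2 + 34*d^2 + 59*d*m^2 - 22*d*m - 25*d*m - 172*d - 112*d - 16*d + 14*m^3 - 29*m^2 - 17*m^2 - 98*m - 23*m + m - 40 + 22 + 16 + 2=-20*d^3 + d^2*(52*m + 170) + d*(59*m^2 - 47*m - 300) + 14*m^3 - 46*m^2 - 120*m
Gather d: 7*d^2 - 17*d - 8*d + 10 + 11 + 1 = 7*d^2 - 25*d + 22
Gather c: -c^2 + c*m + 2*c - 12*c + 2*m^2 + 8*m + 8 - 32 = -c^2 + c*(m - 10) + 2*m^2 + 8*m - 24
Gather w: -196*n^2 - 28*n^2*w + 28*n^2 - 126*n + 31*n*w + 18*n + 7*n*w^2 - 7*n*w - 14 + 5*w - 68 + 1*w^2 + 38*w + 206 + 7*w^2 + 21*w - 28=-168*n^2 - 108*n + w^2*(7*n + 8) + w*(-28*n^2 + 24*n + 64) + 96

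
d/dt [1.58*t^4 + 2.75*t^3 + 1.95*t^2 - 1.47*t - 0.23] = 6.32*t^3 + 8.25*t^2 + 3.9*t - 1.47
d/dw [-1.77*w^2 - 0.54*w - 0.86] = -3.54*w - 0.54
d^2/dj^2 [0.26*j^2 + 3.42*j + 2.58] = 0.520000000000000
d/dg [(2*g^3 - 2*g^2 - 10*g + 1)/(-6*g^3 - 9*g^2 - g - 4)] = (-30*g^4 - 124*g^3 - 94*g^2 + 34*g + 41)/(36*g^6 + 108*g^5 + 93*g^4 + 66*g^3 + 73*g^2 + 8*g + 16)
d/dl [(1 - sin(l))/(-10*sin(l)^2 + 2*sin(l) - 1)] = (-10*sin(l)^2 + 20*sin(l) - 1)*cos(l)/(10*sin(l)^2 - 2*sin(l) + 1)^2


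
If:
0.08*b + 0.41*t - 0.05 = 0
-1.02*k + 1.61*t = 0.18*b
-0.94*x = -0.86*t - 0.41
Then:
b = 3.06831395348837 - 5.60174418604651*x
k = 2.71380528955768*x - 1.29397514819881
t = 1.09302325581395*x - 0.476744186046512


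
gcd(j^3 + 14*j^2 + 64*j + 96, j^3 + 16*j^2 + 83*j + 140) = j + 4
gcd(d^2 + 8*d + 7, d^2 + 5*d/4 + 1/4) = d + 1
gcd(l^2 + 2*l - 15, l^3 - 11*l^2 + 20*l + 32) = 1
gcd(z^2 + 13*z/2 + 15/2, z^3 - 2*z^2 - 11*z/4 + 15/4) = z + 3/2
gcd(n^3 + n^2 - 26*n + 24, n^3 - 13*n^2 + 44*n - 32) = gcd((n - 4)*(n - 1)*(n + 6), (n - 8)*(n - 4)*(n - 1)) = n^2 - 5*n + 4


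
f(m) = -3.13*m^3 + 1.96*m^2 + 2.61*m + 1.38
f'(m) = -9.39*m^2 + 3.92*m + 2.61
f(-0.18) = 0.99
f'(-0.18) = 1.60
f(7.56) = -1219.28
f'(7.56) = -504.43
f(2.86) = -48.35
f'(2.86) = -62.99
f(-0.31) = 0.85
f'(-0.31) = 0.49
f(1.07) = 2.58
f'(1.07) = -3.95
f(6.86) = -898.93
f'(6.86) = -412.39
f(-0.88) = 2.73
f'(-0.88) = -8.11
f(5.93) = -566.91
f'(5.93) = -304.34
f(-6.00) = 732.36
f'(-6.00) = -358.95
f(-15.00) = 10966.98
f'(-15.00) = -2168.94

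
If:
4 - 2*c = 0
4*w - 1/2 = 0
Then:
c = 2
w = 1/8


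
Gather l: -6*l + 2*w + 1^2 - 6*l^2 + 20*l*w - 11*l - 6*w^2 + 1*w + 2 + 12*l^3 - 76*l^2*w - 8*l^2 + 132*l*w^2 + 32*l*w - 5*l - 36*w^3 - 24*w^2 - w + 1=12*l^3 + l^2*(-76*w - 14) + l*(132*w^2 + 52*w - 22) - 36*w^3 - 30*w^2 + 2*w + 4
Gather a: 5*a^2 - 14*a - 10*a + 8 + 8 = 5*a^2 - 24*a + 16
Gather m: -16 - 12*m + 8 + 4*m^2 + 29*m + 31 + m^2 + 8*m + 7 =5*m^2 + 25*m + 30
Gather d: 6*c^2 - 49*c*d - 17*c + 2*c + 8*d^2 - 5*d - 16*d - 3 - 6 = 6*c^2 - 15*c + 8*d^2 + d*(-49*c - 21) - 9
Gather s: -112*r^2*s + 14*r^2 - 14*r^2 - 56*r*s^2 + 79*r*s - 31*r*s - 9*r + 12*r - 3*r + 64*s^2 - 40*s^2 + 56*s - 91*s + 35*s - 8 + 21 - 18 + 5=s^2*(24 - 56*r) + s*(-112*r^2 + 48*r)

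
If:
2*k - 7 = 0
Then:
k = 7/2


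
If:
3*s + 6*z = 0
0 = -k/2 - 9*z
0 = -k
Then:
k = 0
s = 0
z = 0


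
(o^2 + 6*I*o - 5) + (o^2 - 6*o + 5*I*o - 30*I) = 2*o^2 - 6*o + 11*I*o - 5 - 30*I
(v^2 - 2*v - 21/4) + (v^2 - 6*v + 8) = 2*v^2 - 8*v + 11/4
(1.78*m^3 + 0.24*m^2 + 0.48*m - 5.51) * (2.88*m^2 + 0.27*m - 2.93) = 5.1264*m^5 + 1.1718*m^4 - 3.7682*m^3 - 16.4424*m^2 - 2.8941*m + 16.1443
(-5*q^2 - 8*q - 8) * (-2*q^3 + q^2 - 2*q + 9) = 10*q^5 + 11*q^4 + 18*q^3 - 37*q^2 - 56*q - 72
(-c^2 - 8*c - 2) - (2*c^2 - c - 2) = -3*c^2 - 7*c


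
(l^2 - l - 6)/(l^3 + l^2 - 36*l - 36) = (l^2 - l - 6)/(l^3 + l^2 - 36*l - 36)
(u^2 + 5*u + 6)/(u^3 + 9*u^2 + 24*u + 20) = (u + 3)/(u^2 + 7*u + 10)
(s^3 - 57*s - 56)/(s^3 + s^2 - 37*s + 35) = (s^2 - 7*s - 8)/(s^2 - 6*s + 5)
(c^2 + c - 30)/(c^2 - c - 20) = (c + 6)/(c + 4)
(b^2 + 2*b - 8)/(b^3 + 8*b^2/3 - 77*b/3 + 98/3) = 3*(b + 4)/(3*b^2 + 14*b - 49)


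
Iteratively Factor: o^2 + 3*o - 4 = (o - 1)*(o + 4)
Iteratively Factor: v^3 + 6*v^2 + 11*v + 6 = (v + 2)*(v^2 + 4*v + 3) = (v + 2)*(v + 3)*(v + 1)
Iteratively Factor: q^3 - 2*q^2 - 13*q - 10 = (q + 1)*(q^2 - 3*q - 10) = (q + 1)*(q + 2)*(q - 5)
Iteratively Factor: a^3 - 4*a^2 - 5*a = (a)*(a^2 - 4*a - 5) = a*(a - 5)*(a + 1)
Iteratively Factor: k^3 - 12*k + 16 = (k - 2)*(k^2 + 2*k - 8) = (k - 2)^2*(k + 4)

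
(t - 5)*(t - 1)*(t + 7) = t^3 + t^2 - 37*t + 35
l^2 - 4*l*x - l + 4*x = (l - 1)*(l - 4*x)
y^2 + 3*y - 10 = (y - 2)*(y + 5)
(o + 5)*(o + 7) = o^2 + 12*o + 35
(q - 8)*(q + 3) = q^2 - 5*q - 24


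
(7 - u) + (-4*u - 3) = 4 - 5*u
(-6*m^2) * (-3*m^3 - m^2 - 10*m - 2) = 18*m^5 + 6*m^4 + 60*m^3 + 12*m^2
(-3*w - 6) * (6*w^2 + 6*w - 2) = -18*w^3 - 54*w^2 - 30*w + 12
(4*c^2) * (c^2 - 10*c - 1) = 4*c^4 - 40*c^3 - 4*c^2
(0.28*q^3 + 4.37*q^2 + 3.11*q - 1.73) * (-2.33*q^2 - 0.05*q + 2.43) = -0.6524*q^5 - 10.1961*q^4 - 6.7844*q^3 + 14.4945*q^2 + 7.6438*q - 4.2039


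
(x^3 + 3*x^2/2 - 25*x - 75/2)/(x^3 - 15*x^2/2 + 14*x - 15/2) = (2*x^2 + 13*x + 15)/(2*x^2 - 5*x + 3)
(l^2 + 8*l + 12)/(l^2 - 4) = (l + 6)/(l - 2)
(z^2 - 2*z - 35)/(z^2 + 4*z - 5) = (z - 7)/(z - 1)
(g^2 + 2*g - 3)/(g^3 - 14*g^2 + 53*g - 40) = (g + 3)/(g^2 - 13*g + 40)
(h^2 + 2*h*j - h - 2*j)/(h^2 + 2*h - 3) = (h + 2*j)/(h + 3)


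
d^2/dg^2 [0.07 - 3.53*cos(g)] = 3.53*cos(g)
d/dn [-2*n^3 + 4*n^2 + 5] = 2*n*(4 - 3*n)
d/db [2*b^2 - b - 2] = 4*b - 1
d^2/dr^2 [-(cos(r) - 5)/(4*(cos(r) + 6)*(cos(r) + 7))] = (-33*(1 - cos(r)^2)^2 + cos(r)^5 - 449*cos(r)^3 - 587*cos(r)^2 + 5136*cos(r) + 2395)/(4*(cos(r) + 6)^3*(cos(r) + 7)^3)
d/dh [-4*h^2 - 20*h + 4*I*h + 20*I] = -8*h - 20 + 4*I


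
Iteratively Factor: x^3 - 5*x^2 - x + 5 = (x + 1)*(x^2 - 6*x + 5) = (x - 5)*(x + 1)*(x - 1)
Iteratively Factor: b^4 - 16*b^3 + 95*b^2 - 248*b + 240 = (b - 3)*(b^3 - 13*b^2 + 56*b - 80) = (b - 5)*(b - 3)*(b^2 - 8*b + 16) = (b - 5)*(b - 4)*(b - 3)*(b - 4)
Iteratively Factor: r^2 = (r)*(r)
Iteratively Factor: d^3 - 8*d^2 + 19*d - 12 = (d - 3)*(d^2 - 5*d + 4) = (d - 4)*(d - 3)*(d - 1)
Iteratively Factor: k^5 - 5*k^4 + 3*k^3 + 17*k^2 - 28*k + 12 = (k - 1)*(k^4 - 4*k^3 - k^2 + 16*k - 12) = (k - 1)*(k + 2)*(k^3 - 6*k^2 + 11*k - 6) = (k - 3)*(k - 1)*(k + 2)*(k^2 - 3*k + 2) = (k - 3)*(k - 1)^2*(k + 2)*(k - 2)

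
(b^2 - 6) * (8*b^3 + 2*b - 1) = 8*b^5 - 46*b^3 - b^2 - 12*b + 6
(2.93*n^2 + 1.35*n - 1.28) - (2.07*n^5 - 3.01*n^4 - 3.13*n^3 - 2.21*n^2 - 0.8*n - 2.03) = -2.07*n^5 + 3.01*n^4 + 3.13*n^3 + 5.14*n^2 + 2.15*n + 0.75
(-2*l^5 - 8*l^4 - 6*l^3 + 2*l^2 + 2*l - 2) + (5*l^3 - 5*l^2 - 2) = -2*l^5 - 8*l^4 - l^3 - 3*l^2 + 2*l - 4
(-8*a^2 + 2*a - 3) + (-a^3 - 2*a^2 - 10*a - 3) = -a^3 - 10*a^2 - 8*a - 6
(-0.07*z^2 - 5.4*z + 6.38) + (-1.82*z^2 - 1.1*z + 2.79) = -1.89*z^2 - 6.5*z + 9.17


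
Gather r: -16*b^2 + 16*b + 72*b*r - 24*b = -16*b^2 + 72*b*r - 8*b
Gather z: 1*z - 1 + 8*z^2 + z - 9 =8*z^2 + 2*z - 10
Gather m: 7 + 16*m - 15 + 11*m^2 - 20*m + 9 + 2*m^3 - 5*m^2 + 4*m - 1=2*m^3 + 6*m^2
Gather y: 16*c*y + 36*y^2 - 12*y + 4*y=36*y^2 + y*(16*c - 8)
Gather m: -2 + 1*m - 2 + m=2*m - 4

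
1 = 1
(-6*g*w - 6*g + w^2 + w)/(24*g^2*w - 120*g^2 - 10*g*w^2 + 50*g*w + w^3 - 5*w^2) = (w + 1)/(-4*g*w + 20*g + w^2 - 5*w)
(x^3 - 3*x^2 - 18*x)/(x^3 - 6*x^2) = (x + 3)/x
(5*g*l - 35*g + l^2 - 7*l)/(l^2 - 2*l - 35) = (5*g + l)/(l + 5)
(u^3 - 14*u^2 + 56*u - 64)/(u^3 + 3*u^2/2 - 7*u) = 2*(u^2 - 12*u + 32)/(u*(2*u + 7))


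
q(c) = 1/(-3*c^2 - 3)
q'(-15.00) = 0.00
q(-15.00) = 0.00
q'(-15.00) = 0.00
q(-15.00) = 0.00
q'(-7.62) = -0.00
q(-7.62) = -0.01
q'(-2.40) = -0.04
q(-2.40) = -0.05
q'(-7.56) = -0.00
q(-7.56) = -0.01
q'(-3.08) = -0.02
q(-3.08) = -0.03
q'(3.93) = 0.01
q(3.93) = -0.02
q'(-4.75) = -0.01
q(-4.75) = -0.01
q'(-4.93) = -0.01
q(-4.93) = -0.01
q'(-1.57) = -0.09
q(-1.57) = -0.10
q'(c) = 6*c/(-3*c^2 - 3)^2 = 2*c/(3*(c^2 + 1)^2)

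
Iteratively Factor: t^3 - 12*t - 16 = (t + 2)*(t^2 - 2*t - 8) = (t - 4)*(t + 2)*(t + 2)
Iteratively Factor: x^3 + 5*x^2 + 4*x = (x)*(x^2 + 5*x + 4) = x*(x + 4)*(x + 1)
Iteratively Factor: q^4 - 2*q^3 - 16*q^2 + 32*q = (q - 4)*(q^3 + 2*q^2 - 8*q) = (q - 4)*(q + 4)*(q^2 - 2*q) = (q - 4)*(q - 2)*(q + 4)*(q)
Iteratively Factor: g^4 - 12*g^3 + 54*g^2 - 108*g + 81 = (g - 3)*(g^3 - 9*g^2 + 27*g - 27) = (g - 3)^2*(g^2 - 6*g + 9) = (g - 3)^3*(g - 3)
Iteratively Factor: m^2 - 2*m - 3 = (m + 1)*(m - 3)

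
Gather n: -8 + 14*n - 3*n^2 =-3*n^2 + 14*n - 8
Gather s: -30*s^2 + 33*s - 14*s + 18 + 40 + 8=-30*s^2 + 19*s + 66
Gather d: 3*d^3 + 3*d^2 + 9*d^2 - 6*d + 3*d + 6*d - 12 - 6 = 3*d^3 + 12*d^2 + 3*d - 18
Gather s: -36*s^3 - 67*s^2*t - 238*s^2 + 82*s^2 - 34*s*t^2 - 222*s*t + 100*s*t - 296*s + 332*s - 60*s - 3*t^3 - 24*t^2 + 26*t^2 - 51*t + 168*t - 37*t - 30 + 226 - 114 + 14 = -36*s^3 + s^2*(-67*t - 156) + s*(-34*t^2 - 122*t - 24) - 3*t^3 + 2*t^2 + 80*t + 96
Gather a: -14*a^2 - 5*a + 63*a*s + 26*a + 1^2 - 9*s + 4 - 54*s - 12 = -14*a^2 + a*(63*s + 21) - 63*s - 7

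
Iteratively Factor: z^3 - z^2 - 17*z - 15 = (z + 3)*(z^2 - 4*z - 5) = (z + 1)*(z + 3)*(z - 5)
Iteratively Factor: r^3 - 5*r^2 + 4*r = (r - 4)*(r^2 - r) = (r - 4)*(r - 1)*(r)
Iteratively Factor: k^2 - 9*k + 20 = (k - 4)*(k - 5)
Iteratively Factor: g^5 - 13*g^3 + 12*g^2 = (g + 4)*(g^4 - 4*g^3 + 3*g^2) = g*(g + 4)*(g^3 - 4*g^2 + 3*g) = g^2*(g + 4)*(g^2 - 4*g + 3) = g^2*(g - 1)*(g + 4)*(g - 3)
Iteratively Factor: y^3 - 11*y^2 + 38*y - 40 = (y - 4)*(y^2 - 7*y + 10) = (y - 4)*(y - 2)*(y - 5)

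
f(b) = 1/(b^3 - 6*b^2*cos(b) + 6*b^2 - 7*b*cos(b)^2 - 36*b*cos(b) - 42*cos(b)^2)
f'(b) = (-6*b^2*sin(b) - 3*b^2 - 14*b*sin(b)*cos(b) - 36*b*sin(b) + 12*b*cos(b) - 12*b - 84*sin(b)*cos(b) + 7*cos(b)^2 + 36*cos(b))/(b^3 - 6*b^2*cos(b) + 6*b^2 - 7*b*cos(b)^2 - 36*b*cos(b) - 42*cos(b)^2)^2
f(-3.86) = -0.07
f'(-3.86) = 0.31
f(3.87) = 0.00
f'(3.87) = -0.00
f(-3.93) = -0.10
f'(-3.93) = 0.66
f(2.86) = 0.01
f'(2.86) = -0.00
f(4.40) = 0.00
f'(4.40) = 0.00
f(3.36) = 0.00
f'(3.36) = -0.00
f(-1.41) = 0.07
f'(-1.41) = -0.07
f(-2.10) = -0.07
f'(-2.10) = -0.27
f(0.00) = -0.02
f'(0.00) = 0.02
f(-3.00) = -0.02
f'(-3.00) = 0.00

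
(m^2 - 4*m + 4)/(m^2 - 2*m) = (m - 2)/m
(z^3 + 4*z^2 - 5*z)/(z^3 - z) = (z + 5)/(z + 1)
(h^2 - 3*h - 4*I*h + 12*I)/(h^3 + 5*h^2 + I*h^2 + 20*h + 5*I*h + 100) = (h - 3)/(h^2 + 5*h*(1 + I) + 25*I)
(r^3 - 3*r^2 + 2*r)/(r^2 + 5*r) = (r^2 - 3*r + 2)/(r + 5)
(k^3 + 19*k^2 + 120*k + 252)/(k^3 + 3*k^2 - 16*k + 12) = (k^2 + 13*k + 42)/(k^2 - 3*k + 2)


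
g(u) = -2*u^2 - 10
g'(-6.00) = 24.00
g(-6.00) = -82.00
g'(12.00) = -48.00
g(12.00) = -298.00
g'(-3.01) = 12.04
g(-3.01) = -28.12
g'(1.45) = -5.80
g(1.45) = -14.20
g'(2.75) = -11.00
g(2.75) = -25.12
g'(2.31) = -9.24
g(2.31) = -20.67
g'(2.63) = -10.52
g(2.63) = -23.83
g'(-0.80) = 3.20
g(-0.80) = -11.28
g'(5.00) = -20.00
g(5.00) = -60.00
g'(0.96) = -3.84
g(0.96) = -11.84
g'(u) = -4*u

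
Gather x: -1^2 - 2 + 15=12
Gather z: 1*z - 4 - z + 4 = 0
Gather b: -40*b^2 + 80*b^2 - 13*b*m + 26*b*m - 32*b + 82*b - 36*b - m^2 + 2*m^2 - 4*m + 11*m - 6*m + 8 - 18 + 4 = 40*b^2 + b*(13*m + 14) + m^2 + m - 6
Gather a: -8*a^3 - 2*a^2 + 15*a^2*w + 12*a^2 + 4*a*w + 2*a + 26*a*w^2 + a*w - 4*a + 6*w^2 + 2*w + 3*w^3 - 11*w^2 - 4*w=-8*a^3 + a^2*(15*w + 10) + a*(26*w^2 + 5*w - 2) + 3*w^3 - 5*w^2 - 2*w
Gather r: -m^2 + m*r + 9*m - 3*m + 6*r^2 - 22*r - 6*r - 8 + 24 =-m^2 + 6*m + 6*r^2 + r*(m - 28) + 16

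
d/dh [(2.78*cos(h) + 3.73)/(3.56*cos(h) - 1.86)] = 18.4496*sin(h)/(3.56*cos(h) - 1.86)^2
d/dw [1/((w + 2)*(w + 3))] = (-2*w - 5)/(w^4 + 10*w^3 + 37*w^2 + 60*w + 36)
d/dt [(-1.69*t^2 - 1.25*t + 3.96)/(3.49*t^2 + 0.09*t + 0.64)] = (4.2104*t^2 - 29.804*t - 1.1564)/(12.1801*t^4 + 0.6282*t^3 + 4.4753*t^2 + 0.1152*t + 0.4096)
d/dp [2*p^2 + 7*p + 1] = 4*p + 7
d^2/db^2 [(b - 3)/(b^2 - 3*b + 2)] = 2*(3*(2 - b)*(b^2 - 3*b + 2) + (b - 3)*(2*b - 3)^2)/(b^2 - 3*b + 2)^3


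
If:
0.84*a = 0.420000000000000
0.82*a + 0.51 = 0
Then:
No Solution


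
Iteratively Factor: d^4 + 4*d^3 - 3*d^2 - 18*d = (d + 3)*(d^3 + d^2 - 6*d) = (d - 2)*(d + 3)*(d^2 + 3*d) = (d - 2)*(d + 3)^2*(d)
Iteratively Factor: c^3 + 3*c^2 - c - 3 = (c - 1)*(c^2 + 4*c + 3) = (c - 1)*(c + 3)*(c + 1)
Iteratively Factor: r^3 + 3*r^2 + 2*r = (r + 1)*(r^2 + 2*r) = (r + 1)*(r + 2)*(r)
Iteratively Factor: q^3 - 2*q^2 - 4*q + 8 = (q - 2)*(q^2 - 4) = (q - 2)*(q + 2)*(q - 2)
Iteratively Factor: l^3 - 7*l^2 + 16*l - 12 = (l - 3)*(l^2 - 4*l + 4) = (l - 3)*(l - 2)*(l - 2)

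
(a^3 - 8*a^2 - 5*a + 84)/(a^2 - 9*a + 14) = (a^2 - a - 12)/(a - 2)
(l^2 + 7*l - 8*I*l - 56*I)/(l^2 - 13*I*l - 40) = (l + 7)/(l - 5*I)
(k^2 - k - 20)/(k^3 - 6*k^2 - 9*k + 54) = (k^2 - k - 20)/(k^3 - 6*k^2 - 9*k + 54)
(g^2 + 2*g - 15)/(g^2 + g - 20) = (g - 3)/(g - 4)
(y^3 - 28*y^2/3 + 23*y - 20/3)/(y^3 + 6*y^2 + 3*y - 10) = (3*y^3 - 28*y^2 + 69*y - 20)/(3*(y^3 + 6*y^2 + 3*y - 10))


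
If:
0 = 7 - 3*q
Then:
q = 7/3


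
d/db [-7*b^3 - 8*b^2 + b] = -21*b^2 - 16*b + 1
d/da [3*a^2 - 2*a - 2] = 6*a - 2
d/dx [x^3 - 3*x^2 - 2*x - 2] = 3*x^2 - 6*x - 2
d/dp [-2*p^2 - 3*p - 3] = -4*p - 3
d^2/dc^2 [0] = 0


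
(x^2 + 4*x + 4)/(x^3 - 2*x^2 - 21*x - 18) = (x^2 + 4*x + 4)/(x^3 - 2*x^2 - 21*x - 18)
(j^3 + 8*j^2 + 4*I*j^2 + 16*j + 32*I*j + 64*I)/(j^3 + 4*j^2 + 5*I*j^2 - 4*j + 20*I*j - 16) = (j + 4)/(j + I)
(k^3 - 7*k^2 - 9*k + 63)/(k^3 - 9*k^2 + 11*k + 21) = (k + 3)/(k + 1)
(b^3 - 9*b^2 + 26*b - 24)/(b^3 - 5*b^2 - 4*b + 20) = (b^2 - 7*b + 12)/(b^2 - 3*b - 10)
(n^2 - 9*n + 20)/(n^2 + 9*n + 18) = (n^2 - 9*n + 20)/(n^2 + 9*n + 18)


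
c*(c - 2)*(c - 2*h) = c^3 - 2*c^2*h - 2*c^2 + 4*c*h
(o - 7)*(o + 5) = o^2 - 2*o - 35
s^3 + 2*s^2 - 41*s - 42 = (s - 6)*(s + 1)*(s + 7)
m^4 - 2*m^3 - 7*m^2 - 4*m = m*(m - 4)*(m + 1)^2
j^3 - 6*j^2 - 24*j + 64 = (j - 8)*(j - 2)*(j + 4)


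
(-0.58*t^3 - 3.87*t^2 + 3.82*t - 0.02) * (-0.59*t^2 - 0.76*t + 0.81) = 0.3422*t^5 + 2.7241*t^4 + 0.2176*t^3 - 6.0261*t^2 + 3.1094*t - 0.0162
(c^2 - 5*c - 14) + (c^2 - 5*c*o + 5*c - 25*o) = 2*c^2 - 5*c*o - 25*o - 14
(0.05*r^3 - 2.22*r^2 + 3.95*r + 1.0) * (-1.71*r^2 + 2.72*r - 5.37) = -0.0855*r^5 + 3.9322*r^4 - 13.0614*r^3 + 20.9554*r^2 - 18.4915*r - 5.37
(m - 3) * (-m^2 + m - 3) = -m^3 + 4*m^2 - 6*m + 9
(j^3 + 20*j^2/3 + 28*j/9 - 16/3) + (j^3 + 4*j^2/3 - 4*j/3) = 2*j^3 + 8*j^2 + 16*j/9 - 16/3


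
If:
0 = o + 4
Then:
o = -4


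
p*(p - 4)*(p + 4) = p^3 - 16*p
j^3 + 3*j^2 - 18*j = j*(j - 3)*(j + 6)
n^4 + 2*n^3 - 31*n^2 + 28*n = n*(n - 4)*(n - 1)*(n + 7)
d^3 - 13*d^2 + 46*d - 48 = (d - 8)*(d - 3)*(d - 2)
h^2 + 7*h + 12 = (h + 3)*(h + 4)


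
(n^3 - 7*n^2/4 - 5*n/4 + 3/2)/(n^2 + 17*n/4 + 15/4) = (4*n^3 - 7*n^2 - 5*n + 6)/(4*n^2 + 17*n + 15)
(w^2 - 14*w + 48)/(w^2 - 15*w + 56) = (w - 6)/(w - 7)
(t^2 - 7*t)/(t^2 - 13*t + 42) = t/(t - 6)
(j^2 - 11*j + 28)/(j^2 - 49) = (j - 4)/(j + 7)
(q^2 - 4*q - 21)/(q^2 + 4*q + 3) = (q - 7)/(q + 1)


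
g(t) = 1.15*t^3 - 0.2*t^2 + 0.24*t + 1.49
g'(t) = 3.45*t^2 - 0.4*t + 0.24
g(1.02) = 2.75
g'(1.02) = 3.42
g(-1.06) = -0.36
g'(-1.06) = 4.54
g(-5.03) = -151.13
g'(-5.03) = 89.54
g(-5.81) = -232.20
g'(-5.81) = 119.02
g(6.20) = 269.37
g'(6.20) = 130.38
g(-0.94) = 0.13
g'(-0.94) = 3.66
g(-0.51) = 1.16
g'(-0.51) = 1.34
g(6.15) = 262.90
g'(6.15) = 128.27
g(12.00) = 1962.77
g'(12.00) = 492.24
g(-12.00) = -2017.39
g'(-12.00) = 501.84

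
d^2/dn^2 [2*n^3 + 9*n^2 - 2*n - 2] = 12*n + 18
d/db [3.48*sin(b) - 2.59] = 3.48*cos(b)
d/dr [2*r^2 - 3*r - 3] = 4*r - 3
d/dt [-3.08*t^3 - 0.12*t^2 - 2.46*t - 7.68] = -9.24*t^2 - 0.24*t - 2.46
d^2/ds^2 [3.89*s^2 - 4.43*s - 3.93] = 7.78000000000000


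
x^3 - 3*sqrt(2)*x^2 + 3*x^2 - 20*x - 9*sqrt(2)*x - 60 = (x + 3)*(x - 5*sqrt(2))*(x + 2*sqrt(2))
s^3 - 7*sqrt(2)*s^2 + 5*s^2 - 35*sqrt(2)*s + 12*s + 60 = (s + 5)*(s - 6*sqrt(2))*(s - sqrt(2))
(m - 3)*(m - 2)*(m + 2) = m^3 - 3*m^2 - 4*m + 12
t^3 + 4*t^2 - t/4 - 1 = (t - 1/2)*(t + 1/2)*(t + 4)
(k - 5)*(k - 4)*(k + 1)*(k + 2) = k^4 - 6*k^3 - 5*k^2 + 42*k + 40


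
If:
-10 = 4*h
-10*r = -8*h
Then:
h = -5/2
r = -2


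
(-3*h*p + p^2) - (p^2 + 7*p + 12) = -3*h*p - 7*p - 12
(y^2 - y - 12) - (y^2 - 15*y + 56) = 14*y - 68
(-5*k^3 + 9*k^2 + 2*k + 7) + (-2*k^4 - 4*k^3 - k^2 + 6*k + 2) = -2*k^4 - 9*k^3 + 8*k^2 + 8*k + 9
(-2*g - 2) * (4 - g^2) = 2*g^3 + 2*g^2 - 8*g - 8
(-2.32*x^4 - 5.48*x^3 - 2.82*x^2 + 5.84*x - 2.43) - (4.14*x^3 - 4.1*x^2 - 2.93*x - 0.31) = -2.32*x^4 - 9.62*x^3 + 1.28*x^2 + 8.77*x - 2.12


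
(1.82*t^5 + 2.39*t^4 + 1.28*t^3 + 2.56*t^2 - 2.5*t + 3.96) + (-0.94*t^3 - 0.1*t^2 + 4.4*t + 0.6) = 1.82*t^5 + 2.39*t^4 + 0.34*t^3 + 2.46*t^2 + 1.9*t + 4.56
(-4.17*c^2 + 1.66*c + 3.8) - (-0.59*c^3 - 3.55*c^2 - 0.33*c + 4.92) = 0.59*c^3 - 0.62*c^2 + 1.99*c - 1.12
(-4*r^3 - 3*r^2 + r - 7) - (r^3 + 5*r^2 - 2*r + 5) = -5*r^3 - 8*r^2 + 3*r - 12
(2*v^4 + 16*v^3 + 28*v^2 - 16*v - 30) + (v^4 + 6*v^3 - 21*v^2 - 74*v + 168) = 3*v^4 + 22*v^3 + 7*v^2 - 90*v + 138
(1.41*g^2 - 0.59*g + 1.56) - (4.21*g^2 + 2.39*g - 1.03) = -2.8*g^2 - 2.98*g + 2.59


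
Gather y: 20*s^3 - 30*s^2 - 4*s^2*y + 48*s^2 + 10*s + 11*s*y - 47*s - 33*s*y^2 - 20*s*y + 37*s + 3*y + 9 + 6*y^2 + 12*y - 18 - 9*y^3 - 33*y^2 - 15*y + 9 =20*s^3 + 18*s^2 - 9*y^3 + y^2*(-33*s - 27) + y*(-4*s^2 - 9*s)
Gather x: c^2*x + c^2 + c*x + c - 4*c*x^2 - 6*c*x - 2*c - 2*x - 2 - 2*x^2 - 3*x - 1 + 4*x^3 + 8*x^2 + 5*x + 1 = c^2 - c + 4*x^3 + x^2*(6 - 4*c) + x*(c^2 - 5*c) - 2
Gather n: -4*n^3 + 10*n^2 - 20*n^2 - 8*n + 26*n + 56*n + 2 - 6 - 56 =-4*n^3 - 10*n^2 + 74*n - 60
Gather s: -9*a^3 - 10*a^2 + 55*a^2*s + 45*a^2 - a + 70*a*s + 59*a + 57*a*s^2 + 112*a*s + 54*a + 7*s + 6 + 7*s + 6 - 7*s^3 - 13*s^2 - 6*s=-9*a^3 + 35*a^2 + 112*a - 7*s^3 + s^2*(57*a - 13) + s*(55*a^2 + 182*a + 8) + 12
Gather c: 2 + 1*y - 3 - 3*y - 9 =-2*y - 10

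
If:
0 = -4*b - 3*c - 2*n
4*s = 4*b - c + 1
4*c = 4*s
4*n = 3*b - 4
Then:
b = 14/79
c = 27/79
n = -137/158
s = 27/79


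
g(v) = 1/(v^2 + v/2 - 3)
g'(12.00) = 0.00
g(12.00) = 0.01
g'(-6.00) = 0.01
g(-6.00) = 0.03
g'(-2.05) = 114.26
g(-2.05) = 5.63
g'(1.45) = -114.26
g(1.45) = -5.80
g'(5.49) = -0.01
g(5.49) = 0.03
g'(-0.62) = 0.09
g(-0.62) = -0.34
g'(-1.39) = 0.73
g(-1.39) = -0.57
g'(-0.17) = -0.02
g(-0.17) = -0.33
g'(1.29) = -6.45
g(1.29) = -1.45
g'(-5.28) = 0.02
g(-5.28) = 0.04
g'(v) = (-2*v - 1/2)/(v^2 + v/2 - 3)^2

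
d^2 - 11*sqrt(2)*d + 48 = (d - 8*sqrt(2))*(d - 3*sqrt(2))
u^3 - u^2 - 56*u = u*(u - 8)*(u + 7)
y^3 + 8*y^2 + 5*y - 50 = (y - 2)*(y + 5)^2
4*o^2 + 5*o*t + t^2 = (o + t)*(4*o + t)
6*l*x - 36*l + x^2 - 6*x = (6*l + x)*(x - 6)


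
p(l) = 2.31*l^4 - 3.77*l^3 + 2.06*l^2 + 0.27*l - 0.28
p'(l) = 9.24*l^3 - 11.31*l^2 + 4.12*l + 0.27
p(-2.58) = 179.83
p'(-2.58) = -244.33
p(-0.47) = 0.55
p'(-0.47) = -5.12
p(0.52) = 0.06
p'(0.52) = 0.65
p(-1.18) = 12.94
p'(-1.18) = -35.52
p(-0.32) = -0.01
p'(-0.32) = -2.51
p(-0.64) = 1.77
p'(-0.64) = -9.42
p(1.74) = 7.74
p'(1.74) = 21.87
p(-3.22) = 394.41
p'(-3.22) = -438.75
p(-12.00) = 54707.84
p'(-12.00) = -17644.53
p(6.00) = 2254.94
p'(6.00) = 1613.67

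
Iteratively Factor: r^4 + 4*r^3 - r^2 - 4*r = (r - 1)*(r^3 + 5*r^2 + 4*r) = (r - 1)*(r + 1)*(r^2 + 4*r) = (r - 1)*(r + 1)*(r + 4)*(r)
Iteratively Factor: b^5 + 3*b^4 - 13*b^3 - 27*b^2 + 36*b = (b - 1)*(b^4 + 4*b^3 - 9*b^2 - 36*b) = (b - 1)*(b + 4)*(b^3 - 9*b) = b*(b - 1)*(b + 4)*(b^2 - 9) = b*(b - 3)*(b - 1)*(b + 4)*(b + 3)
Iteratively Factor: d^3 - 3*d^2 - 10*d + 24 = (d - 4)*(d^2 + d - 6) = (d - 4)*(d + 3)*(d - 2)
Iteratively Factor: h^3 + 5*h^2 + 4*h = (h)*(h^2 + 5*h + 4) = h*(h + 4)*(h + 1)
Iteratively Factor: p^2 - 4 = (p - 2)*(p + 2)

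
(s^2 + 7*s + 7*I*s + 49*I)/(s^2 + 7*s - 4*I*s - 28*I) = (s + 7*I)/(s - 4*I)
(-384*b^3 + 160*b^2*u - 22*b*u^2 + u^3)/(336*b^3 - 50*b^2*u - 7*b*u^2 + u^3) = (-8*b + u)/(7*b + u)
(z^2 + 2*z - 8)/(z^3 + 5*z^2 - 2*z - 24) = 1/(z + 3)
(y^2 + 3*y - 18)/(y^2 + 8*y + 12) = (y - 3)/(y + 2)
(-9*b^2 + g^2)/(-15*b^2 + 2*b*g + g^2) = (3*b + g)/(5*b + g)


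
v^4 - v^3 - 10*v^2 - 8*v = v*(v - 4)*(v + 1)*(v + 2)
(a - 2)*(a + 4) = a^2 + 2*a - 8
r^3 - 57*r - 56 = (r - 8)*(r + 1)*(r + 7)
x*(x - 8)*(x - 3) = x^3 - 11*x^2 + 24*x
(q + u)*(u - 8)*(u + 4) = q*u^2 - 4*q*u - 32*q + u^3 - 4*u^2 - 32*u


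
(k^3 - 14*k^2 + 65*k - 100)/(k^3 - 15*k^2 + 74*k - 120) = (k - 5)/(k - 6)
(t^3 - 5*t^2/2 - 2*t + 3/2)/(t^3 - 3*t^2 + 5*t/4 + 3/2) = 2*(2*t^3 - 5*t^2 - 4*t + 3)/(4*t^3 - 12*t^2 + 5*t + 6)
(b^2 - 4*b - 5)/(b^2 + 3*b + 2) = (b - 5)/(b + 2)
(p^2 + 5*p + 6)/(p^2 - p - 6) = (p + 3)/(p - 3)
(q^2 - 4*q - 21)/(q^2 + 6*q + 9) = (q - 7)/(q + 3)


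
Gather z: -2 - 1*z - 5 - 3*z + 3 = -4*z - 4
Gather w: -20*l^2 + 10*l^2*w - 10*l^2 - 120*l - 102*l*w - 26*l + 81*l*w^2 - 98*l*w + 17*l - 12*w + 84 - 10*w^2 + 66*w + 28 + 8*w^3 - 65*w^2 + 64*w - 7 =-30*l^2 - 129*l + 8*w^3 + w^2*(81*l - 75) + w*(10*l^2 - 200*l + 118) + 105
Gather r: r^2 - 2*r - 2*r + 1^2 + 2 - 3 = r^2 - 4*r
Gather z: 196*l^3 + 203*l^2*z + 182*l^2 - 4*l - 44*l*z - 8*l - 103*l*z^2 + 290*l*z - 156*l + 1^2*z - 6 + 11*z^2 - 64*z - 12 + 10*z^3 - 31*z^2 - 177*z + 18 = 196*l^3 + 182*l^2 - 168*l + 10*z^3 + z^2*(-103*l - 20) + z*(203*l^2 + 246*l - 240)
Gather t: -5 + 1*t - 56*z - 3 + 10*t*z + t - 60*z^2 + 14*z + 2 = t*(10*z + 2) - 60*z^2 - 42*z - 6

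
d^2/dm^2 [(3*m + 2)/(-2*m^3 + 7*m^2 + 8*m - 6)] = 2*(-36*m^5 + 78*m^4 + 29*m^3 + 18*m^2 - 642*m - 356)/(8*m^9 - 84*m^8 + 198*m^7 + 401*m^6 - 1296*m^5 - 1038*m^4 + 1720*m^3 + 396*m^2 - 864*m + 216)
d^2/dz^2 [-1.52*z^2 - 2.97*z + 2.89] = -3.04000000000000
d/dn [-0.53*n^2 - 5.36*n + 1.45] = -1.06*n - 5.36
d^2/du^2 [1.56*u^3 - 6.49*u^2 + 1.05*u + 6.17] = 9.36*u - 12.98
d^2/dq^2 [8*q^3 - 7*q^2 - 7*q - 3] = 48*q - 14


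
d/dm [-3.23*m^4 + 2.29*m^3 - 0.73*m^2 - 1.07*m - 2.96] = -12.92*m^3 + 6.87*m^2 - 1.46*m - 1.07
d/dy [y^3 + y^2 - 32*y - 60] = 3*y^2 + 2*y - 32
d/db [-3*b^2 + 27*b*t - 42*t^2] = -6*b + 27*t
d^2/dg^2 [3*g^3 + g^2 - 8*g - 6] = 18*g + 2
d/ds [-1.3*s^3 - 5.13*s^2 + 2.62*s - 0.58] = -3.9*s^2 - 10.26*s + 2.62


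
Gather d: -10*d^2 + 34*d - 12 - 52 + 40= -10*d^2 + 34*d - 24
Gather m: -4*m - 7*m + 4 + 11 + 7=22 - 11*m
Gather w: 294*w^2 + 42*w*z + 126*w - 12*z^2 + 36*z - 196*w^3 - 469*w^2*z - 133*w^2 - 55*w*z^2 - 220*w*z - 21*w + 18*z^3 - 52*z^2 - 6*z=-196*w^3 + w^2*(161 - 469*z) + w*(-55*z^2 - 178*z + 105) + 18*z^3 - 64*z^2 + 30*z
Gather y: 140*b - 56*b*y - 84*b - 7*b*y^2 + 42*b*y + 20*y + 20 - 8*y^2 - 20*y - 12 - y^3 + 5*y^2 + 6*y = 56*b - y^3 + y^2*(-7*b - 3) + y*(6 - 14*b) + 8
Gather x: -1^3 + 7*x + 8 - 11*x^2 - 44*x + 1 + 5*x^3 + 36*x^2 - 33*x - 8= 5*x^3 + 25*x^2 - 70*x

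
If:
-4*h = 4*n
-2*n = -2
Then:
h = -1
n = 1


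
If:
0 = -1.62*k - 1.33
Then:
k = -0.82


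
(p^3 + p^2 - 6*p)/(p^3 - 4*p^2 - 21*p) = (p - 2)/(p - 7)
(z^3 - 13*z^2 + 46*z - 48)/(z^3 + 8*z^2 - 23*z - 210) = (z^3 - 13*z^2 + 46*z - 48)/(z^3 + 8*z^2 - 23*z - 210)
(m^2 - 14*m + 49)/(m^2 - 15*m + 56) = (m - 7)/(m - 8)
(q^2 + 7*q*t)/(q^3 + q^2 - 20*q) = (q + 7*t)/(q^2 + q - 20)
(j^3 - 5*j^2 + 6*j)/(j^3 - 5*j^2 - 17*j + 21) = j*(j^2 - 5*j + 6)/(j^3 - 5*j^2 - 17*j + 21)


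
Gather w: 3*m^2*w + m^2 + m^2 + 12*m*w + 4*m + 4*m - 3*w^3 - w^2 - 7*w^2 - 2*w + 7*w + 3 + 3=2*m^2 + 8*m - 3*w^3 - 8*w^2 + w*(3*m^2 + 12*m + 5) + 6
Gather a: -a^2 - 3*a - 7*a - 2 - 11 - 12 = -a^2 - 10*a - 25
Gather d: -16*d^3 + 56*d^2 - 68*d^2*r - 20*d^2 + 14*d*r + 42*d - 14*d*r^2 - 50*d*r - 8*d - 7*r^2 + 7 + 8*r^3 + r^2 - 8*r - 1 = -16*d^3 + d^2*(36 - 68*r) + d*(-14*r^2 - 36*r + 34) + 8*r^3 - 6*r^2 - 8*r + 6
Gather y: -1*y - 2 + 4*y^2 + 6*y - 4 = 4*y^2 + 5*y - 6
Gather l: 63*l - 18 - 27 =63*l - 45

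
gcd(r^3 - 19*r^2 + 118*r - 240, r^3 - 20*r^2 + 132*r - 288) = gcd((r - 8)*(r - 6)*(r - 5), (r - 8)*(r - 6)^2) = r^2 - 14*r + 48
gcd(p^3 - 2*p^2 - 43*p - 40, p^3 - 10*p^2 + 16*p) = p - 8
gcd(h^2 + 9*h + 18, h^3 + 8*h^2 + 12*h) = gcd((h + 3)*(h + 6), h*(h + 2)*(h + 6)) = h + 6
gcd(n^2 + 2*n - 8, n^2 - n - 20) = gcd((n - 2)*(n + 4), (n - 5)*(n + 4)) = n + 4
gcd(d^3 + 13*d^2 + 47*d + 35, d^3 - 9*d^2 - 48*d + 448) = d + 7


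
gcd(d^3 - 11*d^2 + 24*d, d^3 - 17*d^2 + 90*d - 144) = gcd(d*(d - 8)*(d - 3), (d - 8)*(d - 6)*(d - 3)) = d^2 - 11*d + 24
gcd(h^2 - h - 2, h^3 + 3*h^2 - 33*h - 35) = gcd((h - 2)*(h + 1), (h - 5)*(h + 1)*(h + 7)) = h + 1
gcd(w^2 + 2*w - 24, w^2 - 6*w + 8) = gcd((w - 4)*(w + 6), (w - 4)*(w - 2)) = w - 4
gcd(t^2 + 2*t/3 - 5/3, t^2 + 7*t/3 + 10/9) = t + 5/3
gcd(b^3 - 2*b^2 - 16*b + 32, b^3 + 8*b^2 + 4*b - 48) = b^2 + 2*b - 8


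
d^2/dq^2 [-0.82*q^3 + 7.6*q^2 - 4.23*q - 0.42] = 15.2 - 4.92*q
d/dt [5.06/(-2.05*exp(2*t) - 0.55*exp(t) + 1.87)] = (20.746*exp(t) + 2.783)*exp(t)/(2.05*exp(2*t) + 0.55*exp(t) - 1.87)^2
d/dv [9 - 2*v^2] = -4*v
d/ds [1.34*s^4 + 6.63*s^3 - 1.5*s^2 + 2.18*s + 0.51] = 5.36*s^3 + 19.89*s^2 - 3.0*s + 2.18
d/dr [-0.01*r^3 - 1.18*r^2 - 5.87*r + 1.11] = -0.03*r^2 - 2.36*r - 5.87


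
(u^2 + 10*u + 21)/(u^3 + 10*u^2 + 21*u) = 1/u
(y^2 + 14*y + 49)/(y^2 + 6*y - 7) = (y + 7)/(y - 1)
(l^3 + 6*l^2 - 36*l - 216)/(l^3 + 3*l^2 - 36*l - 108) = (l + 6)/(l + 3)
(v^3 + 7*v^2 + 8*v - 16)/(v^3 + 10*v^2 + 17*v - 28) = (v + 4)/(v + 7)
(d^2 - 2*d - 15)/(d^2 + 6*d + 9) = (d - 5)/(d + 3)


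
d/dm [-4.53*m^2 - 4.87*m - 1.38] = -9.06*m - 4.87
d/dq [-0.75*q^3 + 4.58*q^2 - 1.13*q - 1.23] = -2.25*q^2 + 9.16*q - 1.13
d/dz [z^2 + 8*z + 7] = 2*z + 8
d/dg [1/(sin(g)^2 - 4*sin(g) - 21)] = 2*(2 - sin(g))*cos(g)/((sin(g) - 7)^2*(sin(g) + 3)^2)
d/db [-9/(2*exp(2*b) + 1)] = 36*exp(2*b)/(2*exp(2*b) + 1)^2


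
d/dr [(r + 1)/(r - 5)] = -6/(r - 5)^2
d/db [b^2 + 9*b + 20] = 2*b + 9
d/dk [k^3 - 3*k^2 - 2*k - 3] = 3*k^2 - 6*k - 2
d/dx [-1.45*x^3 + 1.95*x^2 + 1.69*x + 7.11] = -4.35*x^2 + 3.9*x + 1.69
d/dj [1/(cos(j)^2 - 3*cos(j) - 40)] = (2*cos(j) - 3)*sin(j)/(sin(j)^2 + 3*cos(j) + 39)^2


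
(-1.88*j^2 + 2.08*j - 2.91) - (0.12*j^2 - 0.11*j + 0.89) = -2.0*j^2 + 2.19*j - 3.8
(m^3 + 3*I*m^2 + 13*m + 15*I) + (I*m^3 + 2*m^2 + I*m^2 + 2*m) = m^3 + I*m^3 + 2*m^2 + 4*I*m^2 + 15*m + 15*I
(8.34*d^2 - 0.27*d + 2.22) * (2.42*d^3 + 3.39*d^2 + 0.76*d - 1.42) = 20.1828*d^5 + 27.6192*d^4 + 10.7955*d^3 - 4.5222*d^2 + 2.0706*d - 3.1524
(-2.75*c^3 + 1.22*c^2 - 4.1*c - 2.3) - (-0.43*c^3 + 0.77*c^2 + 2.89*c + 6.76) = -2.32*c^3 + 0.45*c^2 - 6.99*c - 9.06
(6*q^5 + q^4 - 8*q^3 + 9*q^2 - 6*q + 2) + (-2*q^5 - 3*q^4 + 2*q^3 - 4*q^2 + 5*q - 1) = 4*q^5 - 2*q^4 - 6*q^3 + 5*q^2 - q + 1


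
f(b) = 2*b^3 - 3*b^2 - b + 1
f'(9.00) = 431.00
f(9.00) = 1207.00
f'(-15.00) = 1439.00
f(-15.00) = -7409.00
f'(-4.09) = 123.91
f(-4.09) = -181.93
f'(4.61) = 98.85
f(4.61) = 128.58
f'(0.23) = -2.06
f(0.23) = 0.64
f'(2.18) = 14.43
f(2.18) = 5.28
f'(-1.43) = 19.85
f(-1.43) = -9.55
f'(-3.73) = 104.86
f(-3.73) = -140.80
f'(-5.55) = 217.12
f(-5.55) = -427.77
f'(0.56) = -2.48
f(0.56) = -0.15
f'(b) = 6*b^2 - 6*b - 1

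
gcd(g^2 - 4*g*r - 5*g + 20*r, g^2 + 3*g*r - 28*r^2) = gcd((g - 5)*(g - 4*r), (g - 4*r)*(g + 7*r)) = -g + 4*r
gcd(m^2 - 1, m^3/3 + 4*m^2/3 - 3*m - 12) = 1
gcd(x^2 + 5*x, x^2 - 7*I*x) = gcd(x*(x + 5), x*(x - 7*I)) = x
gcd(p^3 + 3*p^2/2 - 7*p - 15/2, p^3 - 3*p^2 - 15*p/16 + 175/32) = p - 5/2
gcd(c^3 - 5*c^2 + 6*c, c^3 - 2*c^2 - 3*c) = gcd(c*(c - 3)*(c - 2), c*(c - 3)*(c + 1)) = c^2 - 3*c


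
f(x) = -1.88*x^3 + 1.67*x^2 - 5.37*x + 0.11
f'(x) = -5.64*x^2 + 3.34*x - 5.37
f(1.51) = -10.66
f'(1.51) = -13.19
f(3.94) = -110.11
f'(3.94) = -79.76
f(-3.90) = 157.97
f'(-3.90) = -104.18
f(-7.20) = 827.05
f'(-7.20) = -321.80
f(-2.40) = 48.61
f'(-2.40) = -45.87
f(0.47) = -2.24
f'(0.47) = -5.05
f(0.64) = -3.14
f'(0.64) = -5.54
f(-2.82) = 70.69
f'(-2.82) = -59.64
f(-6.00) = 498.53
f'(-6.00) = -228.45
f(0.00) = 0.11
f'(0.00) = -5.37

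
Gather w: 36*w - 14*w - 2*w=20*w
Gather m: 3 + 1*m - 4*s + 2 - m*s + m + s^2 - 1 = m*(2 - s) + s^2 - 4*s + 4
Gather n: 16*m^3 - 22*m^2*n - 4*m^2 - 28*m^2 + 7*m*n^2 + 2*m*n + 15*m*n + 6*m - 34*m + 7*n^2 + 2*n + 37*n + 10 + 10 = 16*m^3 - 32*m^2 - 28*m + n^2*(7*m + 7) + n*(-22*m^2 + 17*m + 39) + 20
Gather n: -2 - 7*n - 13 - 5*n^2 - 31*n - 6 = -5*n^2 - 38*n - 21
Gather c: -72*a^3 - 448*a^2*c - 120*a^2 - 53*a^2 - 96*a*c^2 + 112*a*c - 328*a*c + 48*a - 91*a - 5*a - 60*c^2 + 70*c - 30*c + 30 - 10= -72*a^3 - 173*a^2 - 48*a + c^2*(-96*a - 60) + c*(-448*a^2 - 216*a + 40) + 20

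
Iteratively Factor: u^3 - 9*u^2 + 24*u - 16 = (u - 4)*(u^2 - 5*u + 4) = (u - 4)*(u - 1)*(u - 4)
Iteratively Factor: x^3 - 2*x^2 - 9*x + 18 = (x + 3)*(x^2 - 5*x + 6) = (x - 3)*(x + 3)*(x - 2)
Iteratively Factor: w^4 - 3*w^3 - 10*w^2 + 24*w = (w + 3)*(w^3 - 6*w^2 + 8*w) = w*(w + 3)*(w^2 - 6*w + 8) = w*(w - 4)*(w + 3)*(w - 2)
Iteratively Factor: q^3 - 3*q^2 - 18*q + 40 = (q - 2)*(q^2 - q - 20) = (q - 2)*(q + 4)*(q - 5)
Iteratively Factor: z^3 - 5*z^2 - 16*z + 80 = (z + 4)*(z^2 - 9*z + 20) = (z - 5)*(z + 4)*(z - 4)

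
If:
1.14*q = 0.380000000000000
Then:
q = 0.33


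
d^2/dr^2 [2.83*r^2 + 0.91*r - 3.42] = 5.66000000000000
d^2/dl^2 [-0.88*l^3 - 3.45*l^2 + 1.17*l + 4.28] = -5.28*l - 6.9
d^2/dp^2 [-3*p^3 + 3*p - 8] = -18*p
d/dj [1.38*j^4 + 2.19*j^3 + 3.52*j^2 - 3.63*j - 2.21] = 5.52*j^3 + 6.57*j^2 + 7.04*j - 3.63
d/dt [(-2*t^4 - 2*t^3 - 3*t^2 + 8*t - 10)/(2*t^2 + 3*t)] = (-8*t^5 - 22*t^4 - 12*t^3 - 25*t^2 + 40*t + 30)/(t^2*(4*t^2 + 12*t + 9))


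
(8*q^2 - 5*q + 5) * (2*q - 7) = 16*q^3 - 66*q^2 + 45*q - 35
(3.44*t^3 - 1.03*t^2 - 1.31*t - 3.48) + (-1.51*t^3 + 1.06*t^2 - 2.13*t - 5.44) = 1.93*t^3 + 0.03*t^2 - 3.44*t - 8.92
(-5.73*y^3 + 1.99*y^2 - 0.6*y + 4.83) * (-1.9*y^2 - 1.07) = 10.887*y^5 - 3.781*y^4 + 7.2711*y^3 - 11.3063*y^2 + 0.642*y - 5.1681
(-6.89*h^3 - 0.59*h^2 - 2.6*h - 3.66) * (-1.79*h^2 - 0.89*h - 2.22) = 12.3331*h^5 + 7.1882*h^4 + 20.4749*h^3 + 10.1752*h^2 + 9.0294*h + 8.1252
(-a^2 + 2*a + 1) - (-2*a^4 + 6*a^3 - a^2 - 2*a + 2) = 2*a^4 - 6*a^3 + 4*a - 1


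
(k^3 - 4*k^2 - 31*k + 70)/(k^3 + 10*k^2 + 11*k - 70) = (k - 7)/(k + 7)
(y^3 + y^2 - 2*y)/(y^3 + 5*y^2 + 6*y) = (y - 1)/(y + 3)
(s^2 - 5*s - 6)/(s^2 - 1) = (s - 6)/(s - 1)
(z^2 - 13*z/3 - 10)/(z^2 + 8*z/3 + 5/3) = (z - 6)/(z + 1)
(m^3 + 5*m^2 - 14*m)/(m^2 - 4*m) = (m^2 + 5*m - 14)/(m - 4)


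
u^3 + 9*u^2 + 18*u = u*(u + 3)*(u + 6)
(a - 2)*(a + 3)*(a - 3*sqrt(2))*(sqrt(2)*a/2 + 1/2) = sqrt(2)*a^4/2 - 5*a^3/2 + sqrt(2)*a^3/2 - 9*sqrt(2)*a^2/2 - 5*a^2/2 - 3*sqrt(2)*a/2 + 15*a + 9*sqrt(2)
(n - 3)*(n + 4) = n^2 + n - 12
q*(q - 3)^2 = q^3 - 6*q^2 + 9*q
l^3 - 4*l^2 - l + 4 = (l - 4)*(l - 1)*(l + 1)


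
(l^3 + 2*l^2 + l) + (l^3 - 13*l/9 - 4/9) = 2*l^3 + 2*l^2 - 4*l/9 - 4/9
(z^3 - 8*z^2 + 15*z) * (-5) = -5*z^3 + 40*z^2 - 75*z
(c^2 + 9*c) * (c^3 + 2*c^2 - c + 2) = c^5 + 11*c^4 + 17*c^3 - 7*c^2 + 18*c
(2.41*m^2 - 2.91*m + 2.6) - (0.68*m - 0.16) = 2.41*m^2 - 3.59*m + 2.76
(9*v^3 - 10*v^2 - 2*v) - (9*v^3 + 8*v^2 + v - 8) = -18*v^2 - 3*v + 8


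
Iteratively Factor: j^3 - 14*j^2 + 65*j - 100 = (j - 4)*(j^2 - 10*j + 25) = (j - 5)*(j - 4)*(j - 5)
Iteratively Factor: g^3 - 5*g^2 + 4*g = (g - 1)*(g^2 - 4*g) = (g - 4)*(g - 1)*(g)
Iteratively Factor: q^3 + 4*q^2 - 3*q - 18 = (q + 3)*(q^2 + q - 6) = (q - 2)*(q + 3)*(q + 3)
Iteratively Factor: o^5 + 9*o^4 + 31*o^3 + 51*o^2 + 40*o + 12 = (o + 2)*(o^4 + 7*o^3 + 17*o^2 + 17*o + 6) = (o + 2)^2*(o^3 + 5*o^2 + 7*o + 3) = (o + 2)^2*(o + 3)*(o^2 + 2*o + 1) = (o + 1)*(o + 2)^2*(o + 3)*(o + 1)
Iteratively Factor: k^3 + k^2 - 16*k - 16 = (k + 4)*(k^2 - 3*k - 4) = (k - 4)*(k + 4)*(k + 1)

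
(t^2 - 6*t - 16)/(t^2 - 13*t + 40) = (t + 2)/(t - 5)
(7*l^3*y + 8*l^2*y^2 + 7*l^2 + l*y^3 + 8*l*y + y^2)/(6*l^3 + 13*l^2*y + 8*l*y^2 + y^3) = (7*l^2*y + l*y^2 + 7*l + y)/(6*l^2 + 7*l*y + y^2)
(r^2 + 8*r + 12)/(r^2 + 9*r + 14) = (r + 6)/(r + 7)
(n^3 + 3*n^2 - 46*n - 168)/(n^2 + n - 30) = (n^2 - 3*n - 28)/(n - 5)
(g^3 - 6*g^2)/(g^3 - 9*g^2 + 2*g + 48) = g^2*(g - 6)/(g^3 - 9*g^2 + 2*g + 48)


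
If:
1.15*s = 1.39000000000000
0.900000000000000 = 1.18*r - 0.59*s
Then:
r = 1.37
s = 1.21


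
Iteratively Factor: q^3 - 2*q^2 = (q)*(q^2 - 2*q) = q*(q - 2)*(q)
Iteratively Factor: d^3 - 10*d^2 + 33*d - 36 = (d - 4)*(d^2 - 6*d + 9) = (d - 4)*(d - 3)*(d - 3)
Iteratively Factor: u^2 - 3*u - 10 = (u + 2)*(u - 5)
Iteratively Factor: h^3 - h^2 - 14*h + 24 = (h - 2)*(h^2 + h - 12) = (h - 3)*(h - 2)*(h + 4)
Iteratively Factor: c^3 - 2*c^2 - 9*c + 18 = (c + 3)*(c^2 - 5*c + 6) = (c - 2)*(c + 3)*(c - 3)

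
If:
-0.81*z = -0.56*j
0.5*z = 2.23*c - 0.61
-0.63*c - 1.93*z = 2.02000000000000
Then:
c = 0.04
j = -1.53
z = -1.06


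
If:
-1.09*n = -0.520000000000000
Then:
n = 0.48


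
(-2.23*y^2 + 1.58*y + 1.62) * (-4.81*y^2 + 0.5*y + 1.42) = 10.7263*y^4 - 8.7148*y^3 - 10.1688*y^2 + 3.0536*y + 2.3004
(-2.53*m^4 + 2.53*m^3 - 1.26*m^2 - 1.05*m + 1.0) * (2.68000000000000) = -6.7804*m^4 + 6.7804*m^3 - 3.3768*m^2 - 2.814*m + 2.68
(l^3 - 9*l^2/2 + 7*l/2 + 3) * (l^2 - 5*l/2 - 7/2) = l^5 - 7*l^4 + 45*l^3/4 + 10*l^2 - 79*l/4 - 21/2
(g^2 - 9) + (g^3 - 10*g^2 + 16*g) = g^3 - 9*g^2 + 16*g - 9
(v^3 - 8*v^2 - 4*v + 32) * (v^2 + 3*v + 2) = v^5 - 5*v^4 - 26*v^3 + 4*v^2 + 88*v + 64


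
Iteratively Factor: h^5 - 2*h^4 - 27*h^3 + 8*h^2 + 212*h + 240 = (h - 5)*(h^4 + 3*h^3 - 12*h^2 - 52*h - 48) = (h - 5)*(h + 2)*(h^3 + h^2 - 14*h - 24) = (h - 5)*(h + 2)*(h + 3)*(h^2 - 2*h - 8) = (h - 5)*(h - 4)*(h + 2)*(h + 3)*(h + 2)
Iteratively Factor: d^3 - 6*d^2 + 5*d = (d)*(d^2 - 6*d + 5) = d*(d - 1)*(d - 5)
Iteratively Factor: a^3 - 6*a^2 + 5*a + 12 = (a + 1)*(a^2 - 7*a + 12) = (a - 4)*(a + 1)*(a - 3)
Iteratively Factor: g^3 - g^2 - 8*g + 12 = (g - 2)*(g^2 + g - 6) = (g - 2)*(g + 3)*(g - 2)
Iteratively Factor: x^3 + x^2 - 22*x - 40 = (x + 2)*(x^2 - x - 20) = (x - 5)*(x + 2)*(x + 4)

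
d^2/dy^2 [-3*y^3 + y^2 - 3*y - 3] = 2 - 18*y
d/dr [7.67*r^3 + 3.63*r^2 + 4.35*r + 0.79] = 23.01*r^2 + 7.26*r + 4.35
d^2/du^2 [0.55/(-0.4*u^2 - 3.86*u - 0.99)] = (0.176*u^2 + 1.6984*u - 0.55*(0.8*u + 3.86)*(1.6*u + 7.72) + 0.4356)/(0.4*u^2 + 3.86*u + 0.99)^3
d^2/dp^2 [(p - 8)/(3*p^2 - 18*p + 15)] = 2*((14 - 3*p)*(p^2 - 6*p + 5) + 4*(p - 8)*(p - 3)^2)/(3*(p^2 - 6*p + 5)^3)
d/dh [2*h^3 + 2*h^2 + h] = 6*h^2 + 4*h + 1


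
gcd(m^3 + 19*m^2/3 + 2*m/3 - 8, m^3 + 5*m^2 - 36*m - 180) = m + 6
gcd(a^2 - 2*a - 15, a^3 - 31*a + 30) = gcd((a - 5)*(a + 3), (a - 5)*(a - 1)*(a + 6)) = a - 5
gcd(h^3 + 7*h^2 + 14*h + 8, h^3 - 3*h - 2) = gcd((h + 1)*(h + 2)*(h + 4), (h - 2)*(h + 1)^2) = h + 1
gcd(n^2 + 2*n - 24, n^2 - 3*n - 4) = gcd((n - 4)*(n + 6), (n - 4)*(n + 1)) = n - 4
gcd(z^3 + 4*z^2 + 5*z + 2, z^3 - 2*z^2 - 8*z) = z + 2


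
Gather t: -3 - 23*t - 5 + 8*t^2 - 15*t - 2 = 8*t^2 - 38*t - 10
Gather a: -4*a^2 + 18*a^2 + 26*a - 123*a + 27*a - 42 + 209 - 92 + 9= 14*a^2 - 70*a + 84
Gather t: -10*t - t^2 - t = -t^2 - 11*t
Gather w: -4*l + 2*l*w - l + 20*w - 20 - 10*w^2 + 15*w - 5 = -5*l - 10*w^2 + w*(2*l + 35) - 25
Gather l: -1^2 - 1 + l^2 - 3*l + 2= l^2 - 3*l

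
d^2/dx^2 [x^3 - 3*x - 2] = 6*x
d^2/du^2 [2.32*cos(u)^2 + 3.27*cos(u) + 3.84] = -3.27*cos(u) - 4.64*cos(2*u)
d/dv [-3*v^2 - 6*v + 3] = -6*v - 6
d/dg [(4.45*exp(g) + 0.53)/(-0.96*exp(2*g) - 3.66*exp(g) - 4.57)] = (4.272*exp(2*g) + 1.0176*exp(g) - 18.3967)*exp(g)/(0.9216*exp(4*g) + 7.0272*exp(3*g) + 22.17*exp(2*g) + 33.4524*exp(g) + 20.8849)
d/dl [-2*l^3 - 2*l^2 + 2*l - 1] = -6*l^2 - 4*l + 2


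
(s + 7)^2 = s^2 + 14*s + 49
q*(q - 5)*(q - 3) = q^3 - 8*q^2 + 15*q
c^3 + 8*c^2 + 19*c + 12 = (c + 1)*(c + 3)*(c + 4)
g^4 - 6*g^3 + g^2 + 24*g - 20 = (g - 5)*(g - 2)*(g - 1)*(g + 2)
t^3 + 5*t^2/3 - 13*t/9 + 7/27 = (t - 1/3)^2*(t + 7/3)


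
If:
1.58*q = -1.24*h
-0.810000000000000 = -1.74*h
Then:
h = 0.47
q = -0.37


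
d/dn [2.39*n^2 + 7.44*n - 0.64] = 4.78*n + 7.44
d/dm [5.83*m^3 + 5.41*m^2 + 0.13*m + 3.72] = 17.49*m^2 + 10.82*m + 0.13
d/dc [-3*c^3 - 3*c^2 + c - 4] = -9*c^2 - 6*c + 1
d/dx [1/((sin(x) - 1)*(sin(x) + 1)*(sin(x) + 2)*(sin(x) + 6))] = 2*(-2*sin(x)^3 - 12*sin(x)^2 - 11*sin(x) + 4)/((sin(x) + 2)^2*(sin(x) + 6)^2*cos(x)^3)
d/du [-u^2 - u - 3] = -2*u - 1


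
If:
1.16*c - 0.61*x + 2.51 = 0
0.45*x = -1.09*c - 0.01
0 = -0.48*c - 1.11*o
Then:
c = -0.96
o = 0.41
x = 2.30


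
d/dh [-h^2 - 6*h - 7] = -2*h - 6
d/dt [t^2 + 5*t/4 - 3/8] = 2*t + 5/4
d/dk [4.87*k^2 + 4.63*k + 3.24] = 9.74*k + 4.63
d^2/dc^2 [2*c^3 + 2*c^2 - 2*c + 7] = 12*c + 4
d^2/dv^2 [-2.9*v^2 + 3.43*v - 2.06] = -5.80000000000000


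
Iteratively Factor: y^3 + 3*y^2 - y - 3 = (y + 3)*(y^2 - 1) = (y + 1)*(y + 3)*(y - 1)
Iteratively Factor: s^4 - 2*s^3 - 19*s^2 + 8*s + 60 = (s + 2)*(s^3 - 4*s^2 - 11*s + 30) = (s - 5)*(s + 2)*(s^2 + s - 6) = (s - 5)*(s - 2)*(s + 2)*(s + 3)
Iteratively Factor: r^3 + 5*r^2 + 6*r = (r + 2)*(r^2 + 3*r) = r*(r + 2)*(r + 3)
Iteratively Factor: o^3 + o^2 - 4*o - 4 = (o + 2)*(o^2 - o - 2) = (o - 2)*(o + 2)*(o + 1)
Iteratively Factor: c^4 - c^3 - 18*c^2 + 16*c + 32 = (c + 4)*(c^3 - 5*c^2 + 2*c + 8) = (c - 4)*(c + 4)*(c^2 - c - 2) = (c - 4)*(c - 2)*(c + 4)*(c + 1)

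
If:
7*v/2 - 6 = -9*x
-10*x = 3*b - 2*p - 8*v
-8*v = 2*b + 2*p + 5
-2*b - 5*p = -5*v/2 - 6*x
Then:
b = -1078/405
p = 1499/810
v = -19/45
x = 673/810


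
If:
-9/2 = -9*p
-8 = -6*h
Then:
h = 4/3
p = 1/2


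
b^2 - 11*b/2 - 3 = (b - 6)*(b + 1/2)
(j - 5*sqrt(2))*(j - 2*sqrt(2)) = j^2 - 7*sqrt(2)*j + 20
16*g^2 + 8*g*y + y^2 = (4*g + y)^2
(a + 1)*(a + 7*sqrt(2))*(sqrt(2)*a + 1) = sqrt(2)*a^3 + sqrt(2)*a^2 + 15*a^2 + 7*sqrt(2)*a + 15*a + 7*sqrt(2)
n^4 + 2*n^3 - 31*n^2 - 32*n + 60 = (n - 5)*(n - 1)*(n + 2)*(n + 6)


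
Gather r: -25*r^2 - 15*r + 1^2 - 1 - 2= -25*r^2 - 15*r - 2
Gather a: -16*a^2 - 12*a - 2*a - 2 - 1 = -16*a^2 - 14*a - 3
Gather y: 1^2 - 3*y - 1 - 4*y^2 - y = -4*y^2 - 4*y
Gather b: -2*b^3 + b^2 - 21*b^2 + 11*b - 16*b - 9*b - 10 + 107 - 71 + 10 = -2*b^3 - 20*b^2 - 14*b + 36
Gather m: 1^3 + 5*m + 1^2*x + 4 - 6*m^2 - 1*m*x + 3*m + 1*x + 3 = -6*m^2 + m*(8 - x) + 2*x + 8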